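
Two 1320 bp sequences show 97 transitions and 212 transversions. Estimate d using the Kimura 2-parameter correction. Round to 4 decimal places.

0.2806

P = 97/1320 ≈ 0.073485 and Q = 212/1320 ≈ 0.160606.
Under the Kimura two-parameter model, d = −½ ln(1 − 2P − Q) − ¼ ln(1 − 2Q).
1 − 2P − Q = 0.692424, giving −½ ln(0.692424) = 0.183778.
1 − 2Q = 0.678788, giving −¼ ln(0.678788) = 0.096862.
d = 0.183778 + 0.096862 = 0.280640.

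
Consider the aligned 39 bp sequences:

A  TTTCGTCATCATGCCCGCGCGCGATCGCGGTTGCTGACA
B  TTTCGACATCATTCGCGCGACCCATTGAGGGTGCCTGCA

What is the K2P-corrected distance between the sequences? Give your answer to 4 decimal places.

Of 39 sites, 3 differences are transitions and 9 are transversions, so P = 3/39 ≈ 0.076923 and Q = 9/39 ≈ 0.230769.
Under the Kimura two-parameter model, d = −½ ln(1 − 2P − Q) − ¼ ln(1 − 2Q).
1 − 2P − Q = 0.615385, giving −½ ln(0.615385) = 0.242754.
1 − 2Q = 0.538462, giving −¼ ln(0.538462) = 0.154760.
d = 0.242754 + 0.154760 = 0.397514.

0.3975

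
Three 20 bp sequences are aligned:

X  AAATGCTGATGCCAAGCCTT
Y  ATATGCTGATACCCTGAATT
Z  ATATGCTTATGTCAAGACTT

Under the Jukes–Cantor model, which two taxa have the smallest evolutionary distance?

X and Z

X–Y: 6/20 differ, p = 0.300, d = 0.383.
X–Z: 4/20 differ, p = 0.200, d = 0.233.
Y–Z: 6/20 differ, p = 0.300, d = 0.383.
The smallest distance is between X and Z.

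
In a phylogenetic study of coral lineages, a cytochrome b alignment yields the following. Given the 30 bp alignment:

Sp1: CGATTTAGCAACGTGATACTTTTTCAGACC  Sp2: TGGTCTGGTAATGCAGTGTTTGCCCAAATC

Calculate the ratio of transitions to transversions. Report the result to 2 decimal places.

Transitions are A↔G and C↔T; transversions are all other mismatches.
Transitions: 15. Transversions: 1.
R = 15/1 = 15.00.

15.00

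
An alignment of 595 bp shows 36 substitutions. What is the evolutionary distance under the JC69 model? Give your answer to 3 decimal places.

0.063

p = 36/595 ≈ 0.060504.
d = −(3/4) ln(1 − 4p/3) = −0.75 ln(1 − 0.080672) = −0.75 ln(0.919328)
  = −0.75 × (-0.084112) = 0.063084 substitutions/site.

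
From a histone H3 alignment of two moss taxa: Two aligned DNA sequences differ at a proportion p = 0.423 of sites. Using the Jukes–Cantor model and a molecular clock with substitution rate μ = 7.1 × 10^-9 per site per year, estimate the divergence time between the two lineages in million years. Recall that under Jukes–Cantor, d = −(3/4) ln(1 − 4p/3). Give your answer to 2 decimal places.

43.84

d = −(3/4) ln(1 − 4p/3) = −0.75 ln(1 − 0.564) = −0.75 ln(0.436)
  = −0.75 × (-0.830113) = 0.622585 substitutions/site.
Under a molecular clock d = 2μt, so t = d/(2μ) = 0.622585 / (2 × 7.1 × 10^-9) = 43.84 million years.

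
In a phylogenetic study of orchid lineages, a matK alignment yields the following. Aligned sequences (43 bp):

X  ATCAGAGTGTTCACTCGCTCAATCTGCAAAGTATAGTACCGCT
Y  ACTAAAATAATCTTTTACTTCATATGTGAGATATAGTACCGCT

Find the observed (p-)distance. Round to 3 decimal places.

The sequences differ at 17 of 43 positions.
p = 17/43 = 0.395348… ≈ 0.395 (to 3 d.p.).

0.395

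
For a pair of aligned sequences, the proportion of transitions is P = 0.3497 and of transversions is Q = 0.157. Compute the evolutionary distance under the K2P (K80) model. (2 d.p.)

Under the Kimura two-parameter model, d = −½ ln(1 − 2P − Q) − ¼ ln(1 − 2Q).
1 − 2P − Q = 0.1436, giving −½ ln(0.1436) = 0.970362.
1 − 2Q = 0.686, giving −¼ ln(0.686) = 0.094219.
d = 0.970362 + 0.094219 = 1.064581.

1.06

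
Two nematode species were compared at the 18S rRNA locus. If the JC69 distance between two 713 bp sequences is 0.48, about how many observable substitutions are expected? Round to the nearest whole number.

Invert JC69: p = (3/4)(1 − e^(−4d/3)) = 0.75 × (1 − e^(-0.64)) = 0.75 × (1 − 0.527292) = 0.354531.
Expected differing sites = pL ≈ 0.354531 × 713 = 252.780603 ≈ 253.

253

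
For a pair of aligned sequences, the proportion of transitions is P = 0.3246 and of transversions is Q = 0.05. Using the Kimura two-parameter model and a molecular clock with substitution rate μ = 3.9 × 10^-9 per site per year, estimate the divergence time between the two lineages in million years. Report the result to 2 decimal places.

Under the Kimura two-parameter model, d = −½ ln(1 − 2P − Q) − ¼ ln(1 − 2Q).
1 − 2P − Q = 0.3008, giving −½ ln(0.3008) = 0.600655.
1 − 2Q = 0.9, giving −¼ ln(0.9) = 0.026340.
d = 0.600655 + 0.026340 = 0.626995.
Under a molecular clock d = 2μt, so t = d/(2μ) = 0.626995 / (2 × 3.9 × 10^-9) = 80.38 million years.

80.38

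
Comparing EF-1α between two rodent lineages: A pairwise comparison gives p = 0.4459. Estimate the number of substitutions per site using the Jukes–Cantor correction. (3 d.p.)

d = −(3/4) ln(1 − 4p/3) = −0.75 ln(1 − 0.594533) = −0.75 ln(0.405467)
  = −0.75 × (-0.902716) = 0.677037 substitutions/site.

0.677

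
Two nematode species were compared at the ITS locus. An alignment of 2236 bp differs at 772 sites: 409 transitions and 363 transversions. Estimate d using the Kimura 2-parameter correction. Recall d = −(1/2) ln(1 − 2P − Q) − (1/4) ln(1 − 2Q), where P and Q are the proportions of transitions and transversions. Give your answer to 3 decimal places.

P = 409/2236 ≈ 0.182916 and Q = 363/2236 ≈ 0.162343.
Under the Kimura two-parameter model, d = −½ ln(1 − 2P − Q) − ¼ ln(1 − 2Q).
1 − 2P − Q = 0.471825, giving −½ ln(0.471825) = 0.375574.
1 − 2Q = 0.675314, giving −¼ ln(0.675314) = 0.098144.
d = 0.375574 + 0.098144 = 0.473718.

0.474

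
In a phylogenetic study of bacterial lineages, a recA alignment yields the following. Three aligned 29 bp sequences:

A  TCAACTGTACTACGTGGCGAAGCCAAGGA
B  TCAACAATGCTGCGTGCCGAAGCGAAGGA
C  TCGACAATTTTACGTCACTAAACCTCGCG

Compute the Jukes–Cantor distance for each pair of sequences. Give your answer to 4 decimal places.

d(A,B) = 0.2421, d(A,C) = 0.6829, d(B,C) = 0.6829

A–B: 6/29 sites differ → p ≈ 0.206897, d = −0.75 ln(1 − 0.275863) = 0.242081 ≈ 0.2421.
A–C: 13/29 sites differ → p ≈ 0.448276, d = −0.75 ln(1 − 0.597701) = 0.682920 ≈ 0.6829.
B–C: 13/29 sites differ → p ≈ 0.448276, d = −0.75 ln(1 − 0.597701) = 0.682920 ≈ 0.6829.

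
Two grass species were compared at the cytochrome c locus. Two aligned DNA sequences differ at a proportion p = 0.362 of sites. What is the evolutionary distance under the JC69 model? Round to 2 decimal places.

0.49

d = −(3/4) ln(1 − 4p/3) = −0.75 ln(1 − 0.482667) = −0.75 ln(0.517333)
  = −0.75 × (-0.659069) = 0.494302 substitutions/site.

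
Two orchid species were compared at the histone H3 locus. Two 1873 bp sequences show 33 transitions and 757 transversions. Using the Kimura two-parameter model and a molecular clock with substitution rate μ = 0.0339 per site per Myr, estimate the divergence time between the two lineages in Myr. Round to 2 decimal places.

10.36

P = 33/1873 ≈ 0.017619 and Q = 757/1873 ≈ 0.404164.
Under the Kimura two-parameter model, d = −½ ln(1 − 2P − Q) − ¼ ln(1 − 2Q).
1 − 2P − Q = 0.560598, giving −½ ln(0.560598) = 0.289376.
1 − 2Q = 0.191672, giving −¼ ln(0.191672) = 0.412992.
d = 0.289376 + 0.412992 = 0.702368.
Under a molecular clock d = 2μt, so t = d/(2μ) = 0.702368 / (2 × 0.0339) = 10.36 Myr.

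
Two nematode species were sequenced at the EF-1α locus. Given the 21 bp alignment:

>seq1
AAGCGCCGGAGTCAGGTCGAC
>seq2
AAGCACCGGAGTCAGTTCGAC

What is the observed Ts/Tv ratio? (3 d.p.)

Transitions are A↔G and C↔T; transversions are all other mismatches.
Transitions: 1. Transversions: 1.
R = 1/1 = 1.000.

1.000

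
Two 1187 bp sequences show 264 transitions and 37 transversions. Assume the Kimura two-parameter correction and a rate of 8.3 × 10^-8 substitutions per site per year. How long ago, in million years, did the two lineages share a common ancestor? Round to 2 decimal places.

P = 264/1187 ≈ 0.222409 and Q = 37/1187 ≈ 0.031171.
Under the Kimura two-parameter model, d = −½ ln(1 − 2P − Q) − ¼ ln(1 − 2Q).
1 − 2P − Q = 0.524011, giving −½ ln(0.524011) = 0.323121.
1 − 2Q = 0.937658, giving −¼ ln(0.937658) = 0.016093.
d = 0.323121 + 0.016093 = 0.339214.
Under a molecular clock d = 2μt, so t = d/(2μ) = 0.339214 / (2 × 8.3 × 10^-8) = 2.04 million years.

2.04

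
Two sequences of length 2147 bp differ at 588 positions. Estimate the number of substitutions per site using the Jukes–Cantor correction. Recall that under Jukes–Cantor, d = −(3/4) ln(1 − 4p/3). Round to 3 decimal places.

p = 588/2147 ≈ 0.273871.
d = −(3/4) ln(1 − 4p/3) = −0.75 ln(1 − 0.365161) = −0.75 ln(0.634839)
  = −0.75 × (-0.454384) = 0.340788 substitutions/site.

0.341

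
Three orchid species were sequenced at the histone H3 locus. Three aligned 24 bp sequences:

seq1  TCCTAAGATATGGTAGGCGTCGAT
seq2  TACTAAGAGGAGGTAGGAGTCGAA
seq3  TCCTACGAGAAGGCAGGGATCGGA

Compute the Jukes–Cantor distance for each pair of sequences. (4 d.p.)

d(seq1,seq2) = 0.3041, d(seq1,seq3) = 0.4408, d(seq2,seq3) = 0.3694

seq1–seq2: 6/24 sites differ → p = 0.25, d = −0.75 ln(1 − 0.333333) = 0.304098 ≈ 0.3041.
seq1–seq3: 8/24 sites differ → p ≈ 0.333333, d = −0.75 ln(1 − 0.444444) = 0.440839 ≈ 0.4408.
seq2–seq3: 7/24 sites differ → p ≈ 0.291667, d = −0.75 ln(1 − 0.388889) = 0.369358 ≈ 0.3694.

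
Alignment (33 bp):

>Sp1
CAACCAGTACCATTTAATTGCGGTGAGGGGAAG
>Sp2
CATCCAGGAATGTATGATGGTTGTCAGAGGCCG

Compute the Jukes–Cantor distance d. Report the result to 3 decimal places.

The sequences differ at 14 of 33 sites, so p = 14/33 ≈ 0.424242.
d = −(3/4) ln(1 − 4p/3) = −0.75 ln(1 − 0.565656) = −0.75 ln(0.434344)
  = −0.75 × (-0.833918) = 0.625439 substitutions/site.

0.625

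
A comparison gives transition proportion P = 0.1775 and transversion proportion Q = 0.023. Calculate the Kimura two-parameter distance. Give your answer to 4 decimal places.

Under the Kimura two-parameter model, d = −½ ln(1 − 2P − Q) − ¼ ln(1 − 2Q).
1 − 2P − Q = 0.622, giving −½ ln(0.622) = 0.237408.
1 − 2Q = 0.954, giving −¼ ln(0.954) = 0.011773.
d = 0.237408 + 0.011773 = 0.249181.

0.2492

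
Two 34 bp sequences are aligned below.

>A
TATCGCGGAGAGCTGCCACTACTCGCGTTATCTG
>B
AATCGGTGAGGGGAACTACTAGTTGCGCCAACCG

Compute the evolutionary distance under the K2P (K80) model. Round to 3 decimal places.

0.613

Of 34 sites, 7 differences are transitions and 7 are transversions, so P = 7/34 ≈ 0.205882 and Q = 7/34 ≈ 0.205882.
Under the Kimura two-parameter model, d = −½ ln(1 − 2P − Q) − ¼ ln(1 − 2Q).
1 − 2P − Q = 0.382354, giving −½ ln(0.382354) = 0.480704.
1 − 2Q = 0.588236, giving −¼ ln(0.588236) = 0.132657.
d = 0.480704 + 0.132657 = 0.613361.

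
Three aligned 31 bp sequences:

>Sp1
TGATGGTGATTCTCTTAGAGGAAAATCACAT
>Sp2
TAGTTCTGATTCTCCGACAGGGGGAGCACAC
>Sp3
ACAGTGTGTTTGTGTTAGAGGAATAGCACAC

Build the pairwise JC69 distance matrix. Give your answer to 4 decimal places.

Sp1–Sp2: 12/31 sites differ → p ≈ 0.387097, d = −0.75 ln(1 − 0.516129) = 0.544453 ≈ 0.5445.
Sp1–Sp3: 10/31 sites differ → p ≈ 0.322581, d = −0.75 ln(1 − 0.430108) = 0.421731 ≈ 0.4217.
Sp2–Sp3: 14/31 sites differ → p ≈ 0.451613, d = −0.75 ln(1 − 0.602151) = 0.691262 ≈ 0.6913.

d(Sp1,Sp2) = 0.5445, d(Sp1,Sp3) = 0.4217, d(Sp2,Sp3) = 0.6913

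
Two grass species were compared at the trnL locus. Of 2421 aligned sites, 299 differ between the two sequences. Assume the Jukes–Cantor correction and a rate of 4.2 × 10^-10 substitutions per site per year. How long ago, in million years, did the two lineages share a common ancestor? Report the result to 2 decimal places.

p = 299/2421 ≈ 0.123503.
d = −(3/4) ln(1 − 4p/3) = −0.75 ln(1 − 0.164671) = −0.75 ln(0.835329)
  = −0.75 × (-0.179930) = 0.134948 substitutions/site.
Under a molecular clock d = 2μt, so t = d/(2μ) = 0.134948 / (2 × 4.2 × 10^-10) = 160.65 million years.

160.65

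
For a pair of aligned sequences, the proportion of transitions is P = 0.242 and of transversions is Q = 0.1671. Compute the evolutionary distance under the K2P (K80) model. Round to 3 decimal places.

Under the Kimura two-parameter model, d = −½ ln(1 − 2P − Q) − ¼ ln(1 − 2Q).
1 − 2P − Q = 0.3489, giving −½ ln(0.3489) = 0.526485.
1 − 2Q = 0.6658, giving −¼ ln(0.6658) = 0.101691.
d = 0.526485 + 0.101691 = 0.628176.

0.628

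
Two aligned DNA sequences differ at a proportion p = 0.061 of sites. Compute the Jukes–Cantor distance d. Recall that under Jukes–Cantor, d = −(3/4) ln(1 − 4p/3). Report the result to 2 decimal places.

d = −(3/4) ln(1 − 4p/3) = −0.75 ln(1 − 0.081333) = −0.75 ln(0.918667)
  = −0.75 × (-0.084832) = 0.063624 substitutions/site.

0.06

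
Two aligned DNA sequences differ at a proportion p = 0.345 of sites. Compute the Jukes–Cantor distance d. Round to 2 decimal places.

d = −(3/4) ln(1 − 4p/3) = −0.75 ln(1 − 0.46) = −0.75 ln(0.54)
  = −0.75 × (-0.616186) = 0.462140 substitutions/site.

0.46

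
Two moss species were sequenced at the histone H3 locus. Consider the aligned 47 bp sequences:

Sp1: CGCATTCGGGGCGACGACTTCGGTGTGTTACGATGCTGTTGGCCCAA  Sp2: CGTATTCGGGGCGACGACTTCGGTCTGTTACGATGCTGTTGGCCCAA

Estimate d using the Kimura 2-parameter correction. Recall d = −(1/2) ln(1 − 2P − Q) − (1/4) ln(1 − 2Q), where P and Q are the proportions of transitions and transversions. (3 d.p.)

0.044

Of 47 sites, 1 differences are transitions and 1 are transversions, so P = 1/47 ≈ 0.021277 and Q = 1/47 ≈ 0.021277.
Under the Kimura two-parameter model, d = −½ ln(1 − 2P − Q) − ¼ ln(1 − 2Q).
1 − 2P − Q = 0.936169, giving −½ ln(0.936169) = 0.032980.
1 − 2Q = 0.957446, giving −¼ ln(0.957446) = 0.010871.
d = 0.032980 + 0.010871 = 0.043851.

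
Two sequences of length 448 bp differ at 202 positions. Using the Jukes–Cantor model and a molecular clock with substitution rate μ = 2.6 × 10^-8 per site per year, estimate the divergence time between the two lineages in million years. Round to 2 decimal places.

p = 202/448 ≈ 0.450893.
d = −(3/4) ln(1 − 4p/3) = −0.75 ln(1 − 0.601191) = −0.75 ln(0.398809)
  = −0.75 × (-0.919273) = 0.689455 substitutions/site.
Under a molecular clock d = 2μt, so t = d/(2μ) = 0.689455 / (2 × 2.6 × 10^-8) = 13.26 million years.

13.26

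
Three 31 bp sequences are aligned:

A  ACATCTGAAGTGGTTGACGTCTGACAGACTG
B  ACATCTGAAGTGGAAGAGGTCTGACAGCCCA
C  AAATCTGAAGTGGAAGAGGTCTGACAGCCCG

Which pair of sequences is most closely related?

B and C

A–B: 6/31 differ, p = 0.194, d = 0.224.
A–C: 6/31 differ, p = 0.194, d = 0.224.
B–C: 2/31 differ, p = 0.065, d = 0.067.
The smallest distance is between B and C.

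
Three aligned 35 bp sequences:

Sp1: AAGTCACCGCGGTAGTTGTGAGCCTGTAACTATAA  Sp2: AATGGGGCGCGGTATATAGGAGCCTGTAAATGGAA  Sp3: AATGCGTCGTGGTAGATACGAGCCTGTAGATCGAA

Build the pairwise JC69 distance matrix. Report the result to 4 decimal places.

Sp1–Sp2: 12/35 sites differ → p ≈ 0.342857, d = −0.75 ln(1 − 0.457143) = 0.458182 ≈ 0.4582.
Sp1–Sp3: 12/35 sites differ → p ≈ 0.342857, d = −0.75 ln(1 − 0.457143) = 0.458182 ≈ 0.4582.
Sp2–Sp3: 7/35 sites differ → p = 0.2, d = −0.75 ln(1 − 0.266667) = 0.232617 ≈ 0.2326.

d(Sp1,Sp2) = 0.4582, d(Sp1,Sp3) = 0.4582, d(Sp2,Sp3) = 0.2326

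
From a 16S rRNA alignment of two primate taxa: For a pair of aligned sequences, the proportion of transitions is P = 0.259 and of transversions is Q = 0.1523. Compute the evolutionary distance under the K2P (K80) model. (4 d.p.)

0.6456

Under the Kimura two-parameter model, d = −½ ln(1 − 2P − Q) − ¼ ln(1 − 2Q).
1 − 2P − Q = 0.3297, giving −½ ln(0.3297) = 0.554786.
1 − 2Q = 0.6954, giving −¼ ln(0.6954) = 0.090817.
d = 0.554786 + 0.090817 = 0.645603.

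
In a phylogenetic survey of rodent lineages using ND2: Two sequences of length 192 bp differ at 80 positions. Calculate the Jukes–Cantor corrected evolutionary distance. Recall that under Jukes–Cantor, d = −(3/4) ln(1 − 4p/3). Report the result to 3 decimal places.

p = 80/192 ≈ 0.416667.
d = −(3/4) ln(1 − 4p/3) = −0.75 ln(1 − 0.555556) = −0.75 ln(0.444444)
  = −0.75 × (-0.810931) = 0.608198 substitutions/site.

0.608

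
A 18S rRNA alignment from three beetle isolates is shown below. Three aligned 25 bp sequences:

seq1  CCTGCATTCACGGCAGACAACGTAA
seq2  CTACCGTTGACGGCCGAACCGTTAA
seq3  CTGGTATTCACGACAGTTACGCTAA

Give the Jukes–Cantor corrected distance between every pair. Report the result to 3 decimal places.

seq1–seq2: 11/25 sites differ → p = 0.44, d = −0.75 ln(1 − 0.586667) = 0.662626 ≈ 0.663.
seq1–seq3: 9/25 sites differ → p = 0.36, d = −0.75 ln(1 − 0.48) = 0.490445 ≈ 0.490.
seq2–seq3: 11/25 sites differ → p = 0.44, d = −0.75 ln(1 − 0.586667) = 0.662626 ≈ 0.663.

d(seq1,seq2) = 0.663, d(seq1,seq3) = 0.490, d(seq2,seq3) = 0.663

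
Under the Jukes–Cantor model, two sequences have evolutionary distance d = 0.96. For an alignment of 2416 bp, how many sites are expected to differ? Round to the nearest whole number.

1308

Invert JC69: p = (3/4)(1 − e^(−4d/3)) = 0.75 × (1 − e^(-1.28)) = 0.75 × (1 − 0.278037) = 0.541472.
Expected differing sites = pL ≈ 0.541472 × 2416 = 1308.196352 ≈ 1308.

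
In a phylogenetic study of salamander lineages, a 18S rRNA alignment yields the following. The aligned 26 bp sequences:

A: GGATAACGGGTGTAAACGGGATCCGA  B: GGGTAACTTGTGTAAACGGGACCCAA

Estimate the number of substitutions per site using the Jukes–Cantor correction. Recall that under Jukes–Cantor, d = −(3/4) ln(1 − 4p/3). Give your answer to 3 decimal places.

The sequences differ at 5 of 26 sites (3, 8, 9, 22, 25), so p = 5/26 ≈ 0.192308.
d = −(3/4) ln(1 − 4p/3) = −0.75 ln(1 − 0.256411) = −0.75 ln(0.743589)
  = −0.75 × (-0.296267) = 0.222200 substitutions/site.

0.222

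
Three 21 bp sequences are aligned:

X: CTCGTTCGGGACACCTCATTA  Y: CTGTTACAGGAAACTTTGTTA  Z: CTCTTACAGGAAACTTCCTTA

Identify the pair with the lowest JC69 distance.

Y and Z

X–Y: 8/21 differ, p = 0.381, d = 0.532.
X–Z: 6/21 differ, p = 0.286, d = 0.360.
Y–Z: 3/21 differ, p = 0.143, d = 0.158.
The smallest distance is between Y and Z.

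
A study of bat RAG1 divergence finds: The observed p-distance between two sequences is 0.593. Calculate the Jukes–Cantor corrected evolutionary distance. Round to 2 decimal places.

d = −(3/4) ln(1 − 4p/3) = −0.75 ln(1 − 0.790667) = −0.75 ln(0.209333)
  = −0.75 × (-1.563829) = 1.172872 substitutions/site.

1.17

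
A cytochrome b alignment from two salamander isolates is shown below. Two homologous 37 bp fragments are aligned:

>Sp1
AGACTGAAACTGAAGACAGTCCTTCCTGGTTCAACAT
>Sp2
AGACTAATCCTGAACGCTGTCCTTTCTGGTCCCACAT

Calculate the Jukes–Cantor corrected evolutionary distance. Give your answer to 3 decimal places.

0.294

The sequences differ at 9 of 37 sites (6, 8, 9, 15, 16, 18, 25, 31, 33), so p = 9/37 ≈ 0.243243.
d = −(3/4) ln(1 − 4p/3) = −0.75 ln(1 − 0.324324) = −0.75 ln(0.675676)
  = −0.75 × (-0.392042) = 0.294032 substitutions/site.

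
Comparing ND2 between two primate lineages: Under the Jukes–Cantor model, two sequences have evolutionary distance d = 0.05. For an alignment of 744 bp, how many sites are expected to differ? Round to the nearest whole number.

Invert JC69: p = (3/4)(1 − e^(−4d/3)) = 0.75 × (1 − e^(-0.066667)) = 0.75 × (1 − 0.935507) = 0.048370.
Expected differing sites = pL ≈ 0.048370 × 744 = 35.98728 ≈ 36.

36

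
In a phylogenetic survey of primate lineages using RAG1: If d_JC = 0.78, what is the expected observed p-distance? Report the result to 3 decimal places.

p = (3/4)(1 − e^(−4d/3)) = 0.75 × (1 − e^(-1.04)) = 0.75 × (1 − 0.353455) = 0.484909.

0.485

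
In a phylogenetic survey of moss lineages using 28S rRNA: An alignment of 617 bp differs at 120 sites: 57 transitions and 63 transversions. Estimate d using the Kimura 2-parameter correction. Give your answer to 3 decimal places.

0.226

P = 57/617 ≈ 0.092382 and Q = 63/617 ≈ 0.102107.
Under the Kimura two-parameter model, d = −½ ln(1 − 2P − Q) − ¼ ln(1 − 2Q).
1 − 2P − Q = 0.713129, giving −½ ln(0.713129) = 0.169046.
1 − 2Q = 0.795786, giving −¼ ln(0.795786) = 0.057106.
d = 0.169046 + 0.057106 = 0.226152.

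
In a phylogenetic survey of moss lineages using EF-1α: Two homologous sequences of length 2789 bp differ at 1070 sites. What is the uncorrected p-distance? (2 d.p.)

p = 1070/2789 = 0.383650… ≈ 0.38 (to 2 d.p.).

0.38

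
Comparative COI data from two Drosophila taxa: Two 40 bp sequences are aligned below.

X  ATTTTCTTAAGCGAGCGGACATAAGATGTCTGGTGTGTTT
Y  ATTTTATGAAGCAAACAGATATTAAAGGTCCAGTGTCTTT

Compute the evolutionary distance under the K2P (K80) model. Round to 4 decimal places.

Of 40 sites, 7 differences are transitions and 5 are transversions, so P = 7/40 = 0.175 and Q = 5/40 = 0.125.
Under the Kimura two-parameter model, d = −½ ln(1 − 2P − Q) − ¼ ln(1 − 2Q).
1 − 2P − Q = 0.525, giving −½ ln(0.525) = 0.322179.
1 − 2Q = 0.75, giving −¼ ln(0.75) = 0.071921.
d = 0.322179 + 0.071921 = 0.394100.

0.3941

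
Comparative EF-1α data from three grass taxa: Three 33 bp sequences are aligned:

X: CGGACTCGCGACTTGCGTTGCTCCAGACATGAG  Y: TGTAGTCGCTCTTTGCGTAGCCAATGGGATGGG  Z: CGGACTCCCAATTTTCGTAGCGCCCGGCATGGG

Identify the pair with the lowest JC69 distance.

X and Z

X–Y: 14/33 differ, p = 0.424, d = 0.625.
X–Z: 9/33 differ, p = 0.273, d = 0.339.
Y–Z: 12/33 differ, p = 0.364, d = 0.497.
The smallest distance is between X and Z.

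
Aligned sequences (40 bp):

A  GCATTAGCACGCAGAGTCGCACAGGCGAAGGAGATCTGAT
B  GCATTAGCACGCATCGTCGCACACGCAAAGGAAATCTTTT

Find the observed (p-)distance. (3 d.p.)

The sequences differ at 7 of 40 positions (sites 14, 15, 24, 27, 33, 38, 39).
p = 7/40 = 0.175.

0.175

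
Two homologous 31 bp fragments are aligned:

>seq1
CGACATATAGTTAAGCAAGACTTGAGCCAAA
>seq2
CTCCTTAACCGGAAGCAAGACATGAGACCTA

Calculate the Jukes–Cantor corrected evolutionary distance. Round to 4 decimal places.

The sequences differ at 12 of 31 sites, so p = 12/31 ≈ 0.387097.
d = −(3/4) ln(1 − 4p/3) = −0.75 ln(1 − 0.516129) = −0.75 ln(0.483871)
  = −0.75 × (-0.725937) = 0.544453 substitutions/site.

0.5445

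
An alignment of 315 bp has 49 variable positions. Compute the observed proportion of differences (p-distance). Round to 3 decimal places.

p = 49/315 = 0.155555… ≈ 0.156 (to 3 d.p.).

0.156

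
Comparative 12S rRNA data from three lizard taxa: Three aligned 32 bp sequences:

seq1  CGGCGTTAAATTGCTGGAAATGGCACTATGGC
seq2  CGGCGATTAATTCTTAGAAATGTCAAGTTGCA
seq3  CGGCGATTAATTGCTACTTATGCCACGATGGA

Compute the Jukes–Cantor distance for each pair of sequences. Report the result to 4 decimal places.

d(seq1,seq2) = 0.4598, d(seq1,seq3) = 0.3525, d(seq2,seq3) = 0.3525

seq1–seq2: 11/32 sites differ → p = 0.34375, d = −0.75 ln(1 − 0.458333) = 0.459828 ≈ 0.4598.
seq1–seq3: 9/32 sites differ → p = 0.28125, d = −0.75 ln(1 − 0.375) = 0.352503 ≈ 0.3525.
seq2–seq3: 9/32 sites differ → p = 0.28125, d = −0.75 ln(1 − 0.375) = 0.352503 ≈ 0.3525.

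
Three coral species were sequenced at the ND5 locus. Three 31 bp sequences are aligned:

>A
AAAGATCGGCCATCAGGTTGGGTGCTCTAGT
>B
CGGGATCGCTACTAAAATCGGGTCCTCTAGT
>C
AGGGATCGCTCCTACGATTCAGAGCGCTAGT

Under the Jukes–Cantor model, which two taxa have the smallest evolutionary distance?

B and C

A–B: 12/31 differ, p = 0.387, d = 0.544.
A–C: 12/31 differ, p = 0.387, d = 0.544.
B–C: 10/31 differ, p = 0.323, d = 0.422.
The smallest distance is between B and C.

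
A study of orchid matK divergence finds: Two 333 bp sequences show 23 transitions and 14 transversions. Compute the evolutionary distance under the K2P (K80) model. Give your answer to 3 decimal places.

P = 23/333 ≈ 0.069069 and Q = 14/333 ≈ 0.042042.
Under the Kimura two-parameter model, d = −½ ln(1 − 2P − Q) − ¼ ln(1 − 2Q).
1 − 2P − Q = 0.81982, giving −½ ln(0.81982) = 0.099335.
1 − 2Q = 0.915916, giving −¼ ln(0.915916) = 0.021958.
d = 0.099335 + 0.021958 = 0.121293.

0.121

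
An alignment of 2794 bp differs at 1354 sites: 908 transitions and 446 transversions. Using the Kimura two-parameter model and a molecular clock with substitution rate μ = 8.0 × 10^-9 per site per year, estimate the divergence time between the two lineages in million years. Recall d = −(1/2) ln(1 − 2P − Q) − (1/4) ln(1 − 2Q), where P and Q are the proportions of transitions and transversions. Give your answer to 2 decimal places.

P = 908/2794 ≈ 0.324982 and Q = 446/2794 ≈ 0.159628.
Under the Kimura two-parameter model, d = −½ ln(1 − 2P − Q) − ¼ ln(1 − 2Q).
1 − 2P − Q = 0.190408, giving −½ ln(0.190408) = 0.829293.
1 − 2Q = 0.680744, giving −¼ ln(0.680744) = 0.096142.
d = 0.829293 + 0.096142 = 0.925435.
Under a molecular clock d = 2μt, so t = d/(2μ) = 0.925435 / (2 × 8.0 × 10^-9) = 57.84 million years.

57.84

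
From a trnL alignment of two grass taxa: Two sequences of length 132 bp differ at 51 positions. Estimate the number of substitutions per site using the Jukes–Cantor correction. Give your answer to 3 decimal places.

p = 51/132 ≈ 0.386364.
d = −(3/4) ln(1 − 4p/3) = −0.75 ln(1 − 0.515152) = −0.75 ln(0.484848)
  = −0.75 × (-0.723920) = 0.542940 substitutions/site.

0.543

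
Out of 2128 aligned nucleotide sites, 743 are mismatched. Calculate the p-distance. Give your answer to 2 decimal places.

0.35

p = 743/2128 = 0.349154… ≈ 0.35 (to 2 d.p.).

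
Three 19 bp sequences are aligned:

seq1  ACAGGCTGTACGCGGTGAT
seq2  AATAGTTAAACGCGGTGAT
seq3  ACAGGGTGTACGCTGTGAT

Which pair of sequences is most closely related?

seq1 and seq3

seq1–seq2: 6/19 differ, p = 0.316, d = 0.410.
seq1–seq3: 2/19 differ, p = 0.105, d = 0.113.
seq2–seq3: 7/19 differ, p = 0.368, d = 0.507.
The smallest distance is between seq1 and seq3.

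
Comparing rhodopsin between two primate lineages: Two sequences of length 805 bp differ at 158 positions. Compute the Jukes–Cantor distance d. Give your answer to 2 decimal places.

p = 158/805 ≈ 0.196273.
d = −(3/4) ln(1 − 4p/3) = −0.75 ln(1 − 0.261697) = −0.75 ln(0.738303)
  = −0.75 × (-0.303401) = 0.227551 substitutions/site.

0.23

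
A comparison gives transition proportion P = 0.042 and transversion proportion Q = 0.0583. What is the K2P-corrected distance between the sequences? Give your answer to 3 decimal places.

Under the Kimura two-parameter model, d = −½ ln(1 − 2P − Q) − ¼ ln(1 − 2Q).
1 − 2P − Q = 0.8577, giving −½ ln(0.8577) = 0.076750.
1 − 2Q = 0.8834, giving −¼ ln(0.8834) = 0.030994.
d = 0.076750 + 0.030994 = 0.107744.

0.108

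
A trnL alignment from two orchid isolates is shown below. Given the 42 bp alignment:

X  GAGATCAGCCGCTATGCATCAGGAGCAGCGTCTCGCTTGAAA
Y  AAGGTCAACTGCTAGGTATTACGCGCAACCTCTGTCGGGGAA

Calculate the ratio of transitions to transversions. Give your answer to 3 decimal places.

Transitions are A↔G and C↔T; transversions are all other mismatches.
Transitions: 8. Transversions: 8.
R = 8/8 = 1.000.

1.000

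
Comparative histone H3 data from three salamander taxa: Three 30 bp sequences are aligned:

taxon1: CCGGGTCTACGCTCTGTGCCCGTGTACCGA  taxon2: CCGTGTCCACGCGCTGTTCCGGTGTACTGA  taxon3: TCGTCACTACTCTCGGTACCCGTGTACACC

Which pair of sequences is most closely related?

taxon1–taxon2: 6/30 differ, p = 0.200, d = 0.233.
taxon1–taxon3: 10/30 differ, p = 0.333, d = 0.441.
taxon2–taxon3: 12/30 differ, p = 0.400, d = 0.572.
The smallest distance is between taxon1 and taxon2.

taxon1 and taxon2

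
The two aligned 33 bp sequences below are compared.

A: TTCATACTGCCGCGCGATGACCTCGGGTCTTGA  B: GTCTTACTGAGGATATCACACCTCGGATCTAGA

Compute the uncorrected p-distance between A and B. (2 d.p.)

0.39

The sequences differ at 13 of 33 positions.
p = 13/33 = 0.393939… ≈ 0.39 (to 2 d.p.).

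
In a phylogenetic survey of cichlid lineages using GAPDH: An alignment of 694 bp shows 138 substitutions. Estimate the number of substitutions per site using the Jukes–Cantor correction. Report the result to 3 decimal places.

0.231

p = 138/694 ≈ 0.198847.
d = −(3/4) ln(1 − 4p/3) = −0.75 ln(1 − 0.265129) = −0.75 ln(0.734871)
  = −0.75 × (-0.308060) = 0.231045 substitutions/site.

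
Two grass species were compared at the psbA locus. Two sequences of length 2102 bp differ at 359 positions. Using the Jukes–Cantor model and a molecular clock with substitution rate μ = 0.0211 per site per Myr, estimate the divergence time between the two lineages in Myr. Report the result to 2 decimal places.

p = 359/2102 ≈ 0.17079.
d = −(3/4) ln(1 − 4p/3) = −0.75 ln(1 − 0.22772) = −0.75 ln(0.77228)
  = −0.75 × (-0.258408) = 0.193806 substitutions/site.
Under a molecular clock d = 2μt, so t = d/(2μ) = 0.193806 / (2 × 0.0211) = 4.59 Myr.

4.59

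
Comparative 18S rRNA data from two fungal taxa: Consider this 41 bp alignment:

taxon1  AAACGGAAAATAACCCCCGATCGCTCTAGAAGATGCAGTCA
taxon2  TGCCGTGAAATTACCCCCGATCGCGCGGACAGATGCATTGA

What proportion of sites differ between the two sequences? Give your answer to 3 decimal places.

0.317

The sequences differ at 13 of 41 positions.
p = 13/41 = 0.317073… ≈ 0.317 (to 3 d.p.).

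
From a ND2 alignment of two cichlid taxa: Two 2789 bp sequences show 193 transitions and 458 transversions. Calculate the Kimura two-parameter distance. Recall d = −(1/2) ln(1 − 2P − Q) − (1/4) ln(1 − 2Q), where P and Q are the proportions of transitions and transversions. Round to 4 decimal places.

0.2797

P = 193/2789 ≈ 0.0692 and Q = 458/2789 ≈ 0.164217.
Under the Kimura two-parameter model, d = −½ ln(1 − 2P − Q) − ¼ ln(1 − 2Q).
1 − 2P − Q = 0.697383, giving −½ ln(0.697383) = 0.180210.
1 − 2Q = 0.671566, giving −¼ ln(0.671566) = 0.099536.
d = 0.180210 + 0.099536 = 0.279746.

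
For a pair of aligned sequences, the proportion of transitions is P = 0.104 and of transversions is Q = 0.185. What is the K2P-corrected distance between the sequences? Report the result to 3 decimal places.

0.365

Under the Kimura two-parameter model, d = −½ ln(1 − 2P − Q) − ¼ ln(1 − 2Q).
1 − 2P − Q = 0.607, giving −½ ln(0.607) = 0.249613.
1 − 2Q = 0.63, giving −¼ ln(0.63) = 0.115509.
d = 0.249613 + 0.115509 = 0.365122.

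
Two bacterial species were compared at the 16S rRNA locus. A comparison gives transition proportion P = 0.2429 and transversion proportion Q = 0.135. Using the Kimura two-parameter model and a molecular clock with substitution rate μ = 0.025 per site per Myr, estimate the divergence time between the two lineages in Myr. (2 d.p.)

Under the Kimura two-parameter model, d = −½ ln(1 − 2P − Q) − ¼ ln(1 − 2Q).
1 − 2P − Q = 0.3792, giving −½ ln(0.3792) = 0.484846.
1 − 2Q = 0.73, giving −¼ ln(0.73) = 0.078678.
d = 0.484846 + 0.078678 = 0.563524.
Under a molecular clock d = 2μt, so t = d/(2μ) = 0.563524 / (2 × 0.025) = 11.27 Myr.

11.27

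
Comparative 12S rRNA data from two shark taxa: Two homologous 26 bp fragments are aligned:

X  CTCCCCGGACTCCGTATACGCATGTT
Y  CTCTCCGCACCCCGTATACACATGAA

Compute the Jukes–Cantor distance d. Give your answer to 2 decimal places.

The sequences differ at 6 of 26 sites (4, 8, 11, 20, 25, 26), so p = 6/26 ≈ 0.230769.
d = −(3/4) ln(1 − 4p/3) = −0.75 ln(1 − 0.307692) = −0.75 ln(0.692308)
  = −0.75 × (-0.367724) = 0.275793 substitutions/site.

0.28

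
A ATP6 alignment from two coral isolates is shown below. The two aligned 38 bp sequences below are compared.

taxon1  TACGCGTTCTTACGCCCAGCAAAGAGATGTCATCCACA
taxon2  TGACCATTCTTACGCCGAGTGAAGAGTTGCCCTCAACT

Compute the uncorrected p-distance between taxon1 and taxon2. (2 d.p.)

0.32

The sequences differ at 12 of 38 positions.
p = 12/38 = 0.315789… ≈ 0.32 (to 2 d.p.).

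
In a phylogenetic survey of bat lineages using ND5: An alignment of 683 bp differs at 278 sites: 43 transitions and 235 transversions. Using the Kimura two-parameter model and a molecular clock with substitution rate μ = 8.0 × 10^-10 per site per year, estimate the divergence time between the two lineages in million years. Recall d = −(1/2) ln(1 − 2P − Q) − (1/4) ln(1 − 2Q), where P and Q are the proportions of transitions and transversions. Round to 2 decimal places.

P = 43/683 ≈ 0.062958 and Q = 235/683 ≈ 0.34407.
Under the Kimura two-parameter model, d = −½ ln(1 − 2P − Q) − ¼ ln(1 − 2Q).
1 − 2P − Q = 0.530014, giving −½ ln(0.530014) = 0.317426.
1 − 2Q = 0.31186, giving −¼ ln(0.31186) = 0.291300.
d = 0.317426 + 0.291300 = 0.608726.
Under a molecular clock d = 2μt, so t = d/(2μ) = 0.608726 / (2 × 8.0 × 10^-10) = 380.45 million years.

380.45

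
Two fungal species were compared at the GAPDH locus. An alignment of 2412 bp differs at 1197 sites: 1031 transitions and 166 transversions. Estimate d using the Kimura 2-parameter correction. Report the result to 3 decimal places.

P = 1031/2412 ≈ 0.427446 and Q = 166/2412 ≈ 0.068823.
Under the Kimura two-parameter model, d = −½ ln(1 − 2P − Q) − ¼ ln(1 − 2Q).
1 − 2P − Q = 0.076285, giving −½ ln(0.076285) = 1.286639.
1 − 2Q = 0.862354, giving −¼ ln(0.862354) = 0.037022.
d = 1.286639 + 0.037022 = 1.323661.

1.324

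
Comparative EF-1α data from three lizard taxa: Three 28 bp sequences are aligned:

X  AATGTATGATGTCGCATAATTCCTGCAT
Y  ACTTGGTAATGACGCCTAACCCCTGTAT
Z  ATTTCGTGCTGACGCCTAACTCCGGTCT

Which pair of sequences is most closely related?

X–Y: 10/28 differ, p = 0.357, d = 0.485.
X–Z: 11/28 differ, p = 0.393, d = 0.556.
Y–Z: 7/28 differ, p = 0.250, d = 0.304.
The smallest distance is between Y and Z.

Y and Z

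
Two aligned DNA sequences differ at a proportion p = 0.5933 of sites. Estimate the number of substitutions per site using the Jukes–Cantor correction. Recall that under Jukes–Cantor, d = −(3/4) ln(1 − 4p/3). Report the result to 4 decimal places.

d = −(3/4) ln(1 − 4p/3) = −0.75 ln(1 − 0.791067) = −0.75 ln(0.208933)
  = −0.75 × (-1.565742) = 1.174307 substitutions/site.

1.1743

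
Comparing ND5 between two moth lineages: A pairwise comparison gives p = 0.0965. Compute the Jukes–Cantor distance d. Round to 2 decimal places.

d = −(3/4) ln(1 − 4p/3) = −0.75 ln(1 − 0.128667) = −0.75 ln(0.871333)
  = −0.75 × (-0.137731) = 0.103298 substitutions/site.

0.10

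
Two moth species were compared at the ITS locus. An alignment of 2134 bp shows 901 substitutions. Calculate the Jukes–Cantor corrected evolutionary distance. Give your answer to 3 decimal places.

0.621

p = 901/2134 ≈ 0.422212.
d = −(3/4) ln(1 − 4p/3) = −0.75 ln(1 − 0.562949) = −0.75 ln(0.437051)
  = −0.75 × (-0.827705) = 0.620779 substitutions/site.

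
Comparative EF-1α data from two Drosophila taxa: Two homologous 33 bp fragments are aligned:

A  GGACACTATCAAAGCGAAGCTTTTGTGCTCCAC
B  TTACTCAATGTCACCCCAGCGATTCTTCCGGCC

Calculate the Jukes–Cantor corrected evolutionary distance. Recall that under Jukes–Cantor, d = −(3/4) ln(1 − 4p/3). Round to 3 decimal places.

0.974

The sequences differ at 18 of 33 sites, so p = 18/33 ≈ 0.545455.
d = −(3/4) ln(1 − 4p/3) = −0.75 ln(1 − 0.727273) = −0.75 ln(0.272727)
  = −0.75 × (-1.299284) = 0.974463 substitutions/site.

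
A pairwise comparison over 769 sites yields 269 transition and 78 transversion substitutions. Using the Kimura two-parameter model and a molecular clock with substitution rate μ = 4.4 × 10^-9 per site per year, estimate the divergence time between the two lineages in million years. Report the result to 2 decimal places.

P = 269/769 ≈ 0.349805 and Q = 78/769 ≈ 0.10143.
Under the Kimura two-parameter model, d = −½ ln(1 − 2P − Q) − ¼ ln(1 − 2Q).
1 − 2P − Q = 0.19896, giving −½ ln(0.19896) = 0.807326.
1 − 2Q = 0.79714, giving −¼ ln(0.79714) = 0.056681.
d = 0.807326 + 0.056681 = 0.864007.
Under a molecular clock d = 2μt, so t = d/(2μ) = 0.864007 / (2 × 4.4 × 10^-9) = 98.18 million years.

98.18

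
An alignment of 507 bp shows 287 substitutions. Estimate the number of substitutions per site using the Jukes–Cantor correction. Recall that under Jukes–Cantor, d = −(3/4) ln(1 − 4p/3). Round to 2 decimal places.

1.05

p = 287/507 ≈ 0.566075.
d = −(3/4) ln(1 − 4p/3) = −0.75 ln(1 − 0.754767) = −0.75 ln(0.245233)
  = −0.75 × (-1.405546) = 1.054160 substitutions/site.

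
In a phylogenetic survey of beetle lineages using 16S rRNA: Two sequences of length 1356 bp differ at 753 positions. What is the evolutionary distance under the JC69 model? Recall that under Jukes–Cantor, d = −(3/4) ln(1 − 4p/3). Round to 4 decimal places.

1.0115

p = 753/1356 ≈ 0.55531.
d = −(3/4) ln(1 − 4p/3) = −0.75 ln(1 − 0.740413) = −0.75 ln(0.259587)
  = −0.75 × (-1.348663) = 1.011497 substitutions/site.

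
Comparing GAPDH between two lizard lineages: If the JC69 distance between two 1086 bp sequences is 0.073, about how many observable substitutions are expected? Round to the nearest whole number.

Invert JC69: p = (3/4)(1 − e^(−4d/3)) = 0.75 × (1 − e^(-0.097333)) = 0.75 × (1 − 0.907254) = 0.069560.
Expected differing sites = pL ≈ 0.069560 × 1086 = 75.54216 ≈ 76.

76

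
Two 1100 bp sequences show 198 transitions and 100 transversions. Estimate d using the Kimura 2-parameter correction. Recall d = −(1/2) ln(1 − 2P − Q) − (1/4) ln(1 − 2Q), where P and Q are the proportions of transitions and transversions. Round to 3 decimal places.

0.350

P = 198/1100 = 0.18 and Q = 100/1100 ≈ 0.090909.
Under the Kimura two-parameter model, d = −½ ln(1 − 2P − Q) − ¼ ln(1 − 2Q).
1 − 2P − Q = 0.549091, giving −½ ln(0.549091) = 0.299746.
1 − 2Q = 0.818182, giving −¼ ln(0.818182) = 0.050168.
d = 0.299746 + 0.050168 = 0.349914.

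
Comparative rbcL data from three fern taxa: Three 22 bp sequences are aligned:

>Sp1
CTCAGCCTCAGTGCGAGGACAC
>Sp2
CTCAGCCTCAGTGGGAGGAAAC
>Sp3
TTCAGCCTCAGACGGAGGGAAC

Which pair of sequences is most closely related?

Sp1–Sp2: 2/22 differ, p = 0.091, d = 0.097.
Sp1–Sp3: 6/22 differ, p = 0.273, d = 0.339.
Sp2–Sp3: 4/22 differ, p = 0.182, d = 0.208.
The smallest distance is between Sp1 and Sp2.

Sp1 and Sp2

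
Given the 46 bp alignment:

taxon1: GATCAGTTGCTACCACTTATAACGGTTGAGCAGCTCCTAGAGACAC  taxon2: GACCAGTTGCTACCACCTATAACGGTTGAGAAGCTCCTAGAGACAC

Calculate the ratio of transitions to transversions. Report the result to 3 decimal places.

2.000

Transitions are A↔G and C↔T; transversions are all other mismatches.
Transitions: 2. Transversions: 1.
R = 2/1 = 2.000.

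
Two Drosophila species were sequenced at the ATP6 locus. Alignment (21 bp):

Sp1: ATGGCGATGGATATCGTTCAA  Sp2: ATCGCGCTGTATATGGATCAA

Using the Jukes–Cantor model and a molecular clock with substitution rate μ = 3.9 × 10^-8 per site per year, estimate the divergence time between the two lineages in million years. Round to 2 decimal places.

The sequences differ at 5 of 21 sites (3, 7, 10, 15, 17), so p = 5/21 ≈ 0.238095.
d = −(3/4) ln(1 − 4p/3) = −0.75 ln(1 − 0.31746) = −0.75 ln(0.68254)
  = −0.75 × (-0.381934) = 0.286451 substitutions/site.
Under a molecular clock d = 2μt, so t = d/(2μ) = 0.286451 / (2 × 3.9 × 10^-8) = 3.67 million years.

3.67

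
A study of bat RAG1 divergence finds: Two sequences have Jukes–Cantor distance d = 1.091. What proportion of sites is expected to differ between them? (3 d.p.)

p = (3/4)(1 − e^(−4d/3)) = 0.75 × (1 − e^(-1.454667)) = 0.75 × (1 − 0.233478) = 0.574892.

0.575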